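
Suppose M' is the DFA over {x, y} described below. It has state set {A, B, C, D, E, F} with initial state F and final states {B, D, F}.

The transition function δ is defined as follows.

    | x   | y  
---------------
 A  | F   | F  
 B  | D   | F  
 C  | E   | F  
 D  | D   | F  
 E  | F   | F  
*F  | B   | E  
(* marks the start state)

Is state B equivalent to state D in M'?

Yes

States {A,C} cannot be reached from the start state, so discard them.
Start with accepting vs non-accepting: {B,D,F} | {E}.
Refine {B,D,F} on symbol y: members go to different blocks, giving {B,D} and {F}.
The partition is now stable with 3 blocks: {B,D} | {E} | {F}.
B and D lie in the same block of the stable partition, so they are equivalent — no string distinguishes them.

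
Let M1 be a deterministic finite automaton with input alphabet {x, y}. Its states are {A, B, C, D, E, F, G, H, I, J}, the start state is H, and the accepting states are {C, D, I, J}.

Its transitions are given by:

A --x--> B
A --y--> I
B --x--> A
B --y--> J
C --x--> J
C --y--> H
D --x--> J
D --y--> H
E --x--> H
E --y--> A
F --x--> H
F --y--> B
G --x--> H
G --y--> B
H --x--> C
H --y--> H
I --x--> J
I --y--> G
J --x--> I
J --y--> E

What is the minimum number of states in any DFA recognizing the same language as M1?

Reachable states from the start: {A,B,C,E,G,H,I,J}. Unreachable: {D,F} — drop them.
Initial partition by acceptance: {C,I,J} | {A,B,E,G,H}.
Split {A,B,E,G,H} by δ(·,x) → {A,B,E,G} and {H}.
Split {C,I,J} by δ(·,y) → {I,J} and {C}.
Split {A,B,E,G} by δ(·,x) → {A,B} and {E,G}.
Stable partition: {I,J} | {A,B} | {H} | {C} | {E,G} — 5 equivalence classes.

5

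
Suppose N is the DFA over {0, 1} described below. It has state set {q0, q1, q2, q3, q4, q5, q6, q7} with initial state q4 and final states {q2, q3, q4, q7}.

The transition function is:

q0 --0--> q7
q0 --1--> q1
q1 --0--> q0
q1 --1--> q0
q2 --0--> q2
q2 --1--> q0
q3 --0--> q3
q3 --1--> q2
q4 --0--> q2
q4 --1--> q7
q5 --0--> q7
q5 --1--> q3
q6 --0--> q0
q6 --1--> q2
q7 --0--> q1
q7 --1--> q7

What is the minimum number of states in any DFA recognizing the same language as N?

First remove the unreachable states {q3,q5,q6}; 5 states remain.
Initial partition by acceptance: {q2,q4,q7} | {q0,q1}.
On input 0, block {q2,q4,q7} splits into {q2,q4} and {q7}.
On input 1, block {q2,q4} splits into {q2} and {q4}.
Refine {q0,q1} on symbol 0: members go to different blocks, giving {q0} and {q1}.
The partition is now stable with 5 blocks: {q2} | {q0} | {q7} | {q4} | {q1}.

5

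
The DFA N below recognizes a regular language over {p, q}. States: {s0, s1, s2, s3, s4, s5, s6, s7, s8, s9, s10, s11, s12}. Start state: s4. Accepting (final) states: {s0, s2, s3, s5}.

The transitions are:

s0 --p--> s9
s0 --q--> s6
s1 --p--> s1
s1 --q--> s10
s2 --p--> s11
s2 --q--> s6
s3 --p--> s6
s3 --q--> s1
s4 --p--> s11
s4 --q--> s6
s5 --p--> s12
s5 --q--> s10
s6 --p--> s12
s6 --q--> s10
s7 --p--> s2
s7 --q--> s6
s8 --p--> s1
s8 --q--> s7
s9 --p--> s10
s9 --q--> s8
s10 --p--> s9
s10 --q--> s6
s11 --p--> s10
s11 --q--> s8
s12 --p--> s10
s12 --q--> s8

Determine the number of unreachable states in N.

BFS from s4 reaches {s1, s2, s4, s6, s7, s8, s9, s10, s11, s12}; the 3 state(s) s0, s3, s5 are never visited.

3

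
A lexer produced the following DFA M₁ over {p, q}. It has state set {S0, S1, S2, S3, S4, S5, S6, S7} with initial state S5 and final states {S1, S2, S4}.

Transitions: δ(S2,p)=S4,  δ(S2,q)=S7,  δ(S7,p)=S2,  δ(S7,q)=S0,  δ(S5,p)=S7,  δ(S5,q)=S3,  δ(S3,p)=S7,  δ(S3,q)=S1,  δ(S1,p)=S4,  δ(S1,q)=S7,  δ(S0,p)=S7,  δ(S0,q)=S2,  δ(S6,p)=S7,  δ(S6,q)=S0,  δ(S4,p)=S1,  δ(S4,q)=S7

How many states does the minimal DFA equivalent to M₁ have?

4

Reachable states from the start: {S0,S1,S2,S3,S4,S5,S7}. Unreachable: {S6} — drop them.
P0 = {S1,S2,S4} | {S0,S3,S5,S7}.
On input p, block {S0,S3,S5,S7} splits into {S0,S3,S5} and {S7}.
Split {S0,S3,S5} by δ(·,q) → {S0,S3} and {S5}.
The partition is now stable with 4 blocks: {S1,S2,S4} | {S0,S3} | {S7} | {S5}.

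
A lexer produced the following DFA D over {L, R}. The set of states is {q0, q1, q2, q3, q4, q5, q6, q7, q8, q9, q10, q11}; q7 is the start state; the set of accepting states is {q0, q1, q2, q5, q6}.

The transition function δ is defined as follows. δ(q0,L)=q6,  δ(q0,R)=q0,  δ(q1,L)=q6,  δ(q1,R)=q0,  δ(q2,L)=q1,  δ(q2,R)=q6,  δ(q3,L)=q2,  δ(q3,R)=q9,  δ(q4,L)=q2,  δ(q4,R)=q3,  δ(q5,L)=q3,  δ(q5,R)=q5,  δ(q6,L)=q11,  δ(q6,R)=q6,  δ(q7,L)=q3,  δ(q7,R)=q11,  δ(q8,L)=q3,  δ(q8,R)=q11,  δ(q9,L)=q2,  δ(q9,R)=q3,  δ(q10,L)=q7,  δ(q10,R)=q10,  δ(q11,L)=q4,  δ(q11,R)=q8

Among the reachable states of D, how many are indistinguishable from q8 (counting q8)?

3

Reachable states from the start: {q0,q1,q2,q3,q4,q6,q7,q8,q9,q11}. Unreachable: {q5,q10} — drop them.
Initial partition by acceptance: {q0,q1,q2,q6} | {q3,q4,q7,q8,q9,q11}.
On input L, block {q0,q1,q2,q6} splits into {q0,q1,q2} and {q6}.
Refine {q0,q1,q2} on symbol L: members go to different blocks, giving {q0,q1} and {q2}.
On input L, block {q3,q4,q7,q8,q9,q11} splits into {q3,q4,q9} and {q7,q8,q11}.
No further refinement is possible. Final partition (5 blocks): {q0,q1} | {q3,q4,q9} | {q6} | {q2} | {q7,q8,q11}.
The equivalence class containing q8 is {q7,q8,q11}, of size 3.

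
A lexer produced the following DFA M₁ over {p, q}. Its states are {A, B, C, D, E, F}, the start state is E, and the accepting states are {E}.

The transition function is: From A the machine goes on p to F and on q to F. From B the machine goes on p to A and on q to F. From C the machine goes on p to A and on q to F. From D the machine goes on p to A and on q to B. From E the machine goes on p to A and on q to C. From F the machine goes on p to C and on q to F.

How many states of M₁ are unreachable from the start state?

BFS from E reaches {A, C, E, F}; the 2 state(s) B, D are never visited.

2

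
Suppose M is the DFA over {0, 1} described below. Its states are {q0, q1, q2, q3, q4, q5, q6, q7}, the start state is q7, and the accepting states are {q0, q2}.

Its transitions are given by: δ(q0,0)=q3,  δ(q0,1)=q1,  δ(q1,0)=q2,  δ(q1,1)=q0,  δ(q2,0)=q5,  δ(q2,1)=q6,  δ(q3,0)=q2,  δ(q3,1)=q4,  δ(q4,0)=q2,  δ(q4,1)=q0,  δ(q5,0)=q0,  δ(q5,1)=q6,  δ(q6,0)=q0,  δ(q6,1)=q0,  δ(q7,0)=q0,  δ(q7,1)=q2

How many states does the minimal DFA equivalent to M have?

3

Every state is reachable, so we keep all 8.
Initial partition by acceptance: {q0,q2} | {q1,q3,q4,q5,q6,q7}.
Refine {q1,q3,q4,q5,q6,q7} on symbol 1: members go to different blocks, giving {q1,q4,q6,q7} and {q3,q5}.
Stable partition: {q0,q2} | {q1,q4,q6,q7} | {q3,q5} — 3 equivalence classes.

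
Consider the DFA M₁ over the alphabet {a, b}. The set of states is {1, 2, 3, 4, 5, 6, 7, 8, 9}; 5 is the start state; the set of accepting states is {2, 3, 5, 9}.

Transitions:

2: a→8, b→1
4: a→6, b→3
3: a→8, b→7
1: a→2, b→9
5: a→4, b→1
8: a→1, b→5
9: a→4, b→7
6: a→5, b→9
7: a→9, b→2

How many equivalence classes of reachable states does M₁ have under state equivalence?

All states are reachable from the start state.
P0 = {2,3,5,9} | {1,4,6,7,8}.
Refine {1,4,6,7,8} on symbol a: members go to different blocks, giving {1,6,7} and {4,8}.
No further refinement is possible. Final partition (3 blocks): {2,3,5,9} | {1,6,7} | {4,8}.

3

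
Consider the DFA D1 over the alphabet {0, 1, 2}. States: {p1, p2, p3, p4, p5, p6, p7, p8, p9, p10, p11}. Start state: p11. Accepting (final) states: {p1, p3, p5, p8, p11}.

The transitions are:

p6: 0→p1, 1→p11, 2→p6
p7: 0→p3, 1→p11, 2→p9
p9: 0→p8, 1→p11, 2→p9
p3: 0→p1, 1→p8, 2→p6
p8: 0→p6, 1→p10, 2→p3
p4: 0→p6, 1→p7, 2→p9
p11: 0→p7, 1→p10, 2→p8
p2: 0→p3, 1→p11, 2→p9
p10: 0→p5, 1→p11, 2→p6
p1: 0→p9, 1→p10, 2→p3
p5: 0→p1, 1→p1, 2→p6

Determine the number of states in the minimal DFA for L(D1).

States {p2,p4} cannot be reached from the start state, so discard them.
P0 = {p1,p3,p5,p8,p11} | {p6,p7,p9,p10}.
Refine {p1,p3,p5,p8,p11} on symbol 0: members go to different blocks, giving {p1,p8,p11} and {p3,p5}.
On input 2, block {p1,p8,p11} splits into {p1,p8} and {p11}.
Refine {p6,p7,p9,p10} on symbol 0: members go to different blocks, giving {p6,p9} and {p7,p10}.
No further refinement is possible. Final partition (5 blocks): {p1,p8} | {p6,p9} | {p3,p5} | {p11} | {p7,p10}.

5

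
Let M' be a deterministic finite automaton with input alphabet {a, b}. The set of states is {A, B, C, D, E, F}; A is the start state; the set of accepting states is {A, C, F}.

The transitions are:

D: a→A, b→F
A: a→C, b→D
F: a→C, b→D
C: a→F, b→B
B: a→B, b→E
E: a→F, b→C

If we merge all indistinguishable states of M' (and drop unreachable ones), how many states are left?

5

Initial partition by acceptance: {A,C,F} | {B,D,E}.
On input a, block {B,D,E} splits into {D,E} and {B}.
Refine {A,C,F} on symbol b: members go to different blocks, giving {A,F} and {C}.
On input b, block {D,E} splits into {D} and {E}.
Stable partition: {A,F} | {D} | {B} | {C} | {E} — 5 equivalence classes.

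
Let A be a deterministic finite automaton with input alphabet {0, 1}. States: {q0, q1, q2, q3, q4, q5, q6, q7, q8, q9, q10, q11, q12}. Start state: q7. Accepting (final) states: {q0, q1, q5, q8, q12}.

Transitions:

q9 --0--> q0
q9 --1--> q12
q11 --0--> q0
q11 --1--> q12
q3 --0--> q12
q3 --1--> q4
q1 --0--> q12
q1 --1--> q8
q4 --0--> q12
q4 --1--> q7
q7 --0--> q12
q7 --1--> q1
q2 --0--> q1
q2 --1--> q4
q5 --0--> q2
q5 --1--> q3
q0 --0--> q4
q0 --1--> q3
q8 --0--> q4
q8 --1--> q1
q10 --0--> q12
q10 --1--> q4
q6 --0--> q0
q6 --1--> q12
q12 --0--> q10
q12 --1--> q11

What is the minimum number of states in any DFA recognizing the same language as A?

8

States {q2,q5,q6,q9} cannot be reached from the start state, so discard them.
Start with accepting vs non-accepting: {q0,q1,q8,q12} | {q3,q4,q7,q10,q11}.
On input 0, block {q0,q1,q8,q12} splits into {q0,q8,q12} and {q1}.
Split {q0,q8,q12} by δ(·,1) → {q0,q12} and {q8}.
Refine {q3,q4,q7,q10,q11} on symbol 1: members go to different blocks, giving {q3,q4,q10} and {q7} and {q11}.
On input 1, block {q0,q12} splits into {q0} and {q12}.
Refine {q3,q4,q10} on symbol 1: members go to different blocks, giving {q3,q10} and {q4}.
Stable partition: {q0} | {q3,q10} | {q1} | {q8} | {q7} | {q11} | {q12} | {q4} — 8 equivalence classes.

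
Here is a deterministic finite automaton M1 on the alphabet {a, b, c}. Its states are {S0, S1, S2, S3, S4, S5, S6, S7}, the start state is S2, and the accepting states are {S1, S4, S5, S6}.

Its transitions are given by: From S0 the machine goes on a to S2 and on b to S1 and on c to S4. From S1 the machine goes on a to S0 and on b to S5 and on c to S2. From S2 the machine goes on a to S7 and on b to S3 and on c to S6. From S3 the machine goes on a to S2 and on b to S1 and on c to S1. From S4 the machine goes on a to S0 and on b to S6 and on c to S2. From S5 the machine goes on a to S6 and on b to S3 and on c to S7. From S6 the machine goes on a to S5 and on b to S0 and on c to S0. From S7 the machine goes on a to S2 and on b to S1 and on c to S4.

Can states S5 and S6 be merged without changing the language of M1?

Yes

All states are reachable from the start state.
Start with accepting vs non-accepting: {S1,S4,S5,S6} | {S0,S2,S3,S7}.
Split {S1,S4,S5,S6} by δ(·,a) → {S1,S4} and {S5,S6}.
On input b, block {S0,S2,S3,S7} splits into {S0,S3,S7} and {S2}.
No further refinement is possible. Final partition (4 blocks): {S1,S4} | {S0,S3,S7} | {S5,S6} | {S2}.
S5 and S6 lie in the same block of the stable partition, so they are equivalent — no string distinguishes them.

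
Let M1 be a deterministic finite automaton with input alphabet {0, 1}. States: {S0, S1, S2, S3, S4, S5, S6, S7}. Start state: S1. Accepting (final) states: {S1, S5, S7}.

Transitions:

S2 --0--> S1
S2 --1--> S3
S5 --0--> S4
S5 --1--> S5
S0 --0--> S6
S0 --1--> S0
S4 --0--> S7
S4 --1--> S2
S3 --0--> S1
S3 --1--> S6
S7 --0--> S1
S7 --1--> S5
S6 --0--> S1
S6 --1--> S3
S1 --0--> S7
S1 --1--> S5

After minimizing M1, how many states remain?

3

States {S0} cannot be reached from the start state, so discard them.
Start with accepting vs non-accepting: {S1,S5,S7} | {S2,S3,S4,S6}.
On input 0, block {S1,S5,S7} splits into {S1,S7} and {S5}.
Stable partition: {S1,S7} | {S2,S3,S4,S6} | {S5} — 3 equivalence classes.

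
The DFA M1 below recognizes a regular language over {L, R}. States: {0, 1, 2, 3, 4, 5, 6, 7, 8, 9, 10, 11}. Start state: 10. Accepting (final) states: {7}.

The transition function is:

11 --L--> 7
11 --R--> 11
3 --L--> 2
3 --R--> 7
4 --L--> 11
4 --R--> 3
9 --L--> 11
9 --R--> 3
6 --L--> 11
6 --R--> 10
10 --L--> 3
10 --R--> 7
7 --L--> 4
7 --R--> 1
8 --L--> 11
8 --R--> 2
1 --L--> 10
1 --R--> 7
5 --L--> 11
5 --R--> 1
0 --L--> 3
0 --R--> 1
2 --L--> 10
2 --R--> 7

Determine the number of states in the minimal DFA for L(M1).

4

First remove the unreachable states {0,5,6,8,9}; 7 states remain.
P0 = {7} | {1,2,3,4,10,11}.
Split {1,2,3,4,10,11} by δ(·,L) → {1,2,3,4,10} and {11}.
On input L, block {1,2,3,4,10} splits into {1,2,3,10} and {4}.
The partition is now stable with 4 blocks: {7} | {1,2,3,10} | {11} | {4}.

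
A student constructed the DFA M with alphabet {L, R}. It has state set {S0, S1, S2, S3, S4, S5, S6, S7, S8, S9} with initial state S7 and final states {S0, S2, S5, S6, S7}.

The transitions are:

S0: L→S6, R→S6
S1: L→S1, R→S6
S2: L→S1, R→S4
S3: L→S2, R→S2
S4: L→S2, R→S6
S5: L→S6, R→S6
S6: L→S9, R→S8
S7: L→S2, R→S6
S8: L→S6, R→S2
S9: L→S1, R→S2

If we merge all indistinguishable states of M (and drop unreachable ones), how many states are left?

4

States {S0,S3,S5} cannot be reached from the start state, so discard them.
Start with accepting vs non-accepting: {S2,S6,S7} | {S1,S4,S8,S9}.
Split {S2,S6,S7} by δ(·,L) → {S2,S6} and {S7}.
On input L, block {S1,S4,S8,S9} splits into {S1,S9} and {S4,S8}.
The partition is now stable with 4 blocks: {S2,S6} | {S1,S9} | {S7} | {S4,S8}.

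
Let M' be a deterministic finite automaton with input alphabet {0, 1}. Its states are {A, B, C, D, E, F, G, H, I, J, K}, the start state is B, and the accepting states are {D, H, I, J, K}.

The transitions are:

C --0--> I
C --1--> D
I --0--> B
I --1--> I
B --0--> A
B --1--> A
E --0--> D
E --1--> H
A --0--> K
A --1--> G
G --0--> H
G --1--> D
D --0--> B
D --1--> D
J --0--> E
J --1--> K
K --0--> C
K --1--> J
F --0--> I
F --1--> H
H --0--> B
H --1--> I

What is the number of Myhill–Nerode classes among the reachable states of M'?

5

Reachable states from the start: {A,B,C,D,E,G,H,I,J,K}. Unreachable: {F} — drop them.
Initial partition by acceptance: {D,H,I,J,K} | {A,B,C,E,G}.
On input 0, block {A,B,C,E,G} splits into {A,C,E,G} and {B}.
Split {D,H,I,J,K} by δ(·,0) → {D,H,I} and {J,K}.
On input 0, block {A,C,E,G} splits into {C,E,G} and {A}.
Stable partition: {D,H,I} | {C,E,G} | {B} | {J,K} | {A} — 5 equivalence classes.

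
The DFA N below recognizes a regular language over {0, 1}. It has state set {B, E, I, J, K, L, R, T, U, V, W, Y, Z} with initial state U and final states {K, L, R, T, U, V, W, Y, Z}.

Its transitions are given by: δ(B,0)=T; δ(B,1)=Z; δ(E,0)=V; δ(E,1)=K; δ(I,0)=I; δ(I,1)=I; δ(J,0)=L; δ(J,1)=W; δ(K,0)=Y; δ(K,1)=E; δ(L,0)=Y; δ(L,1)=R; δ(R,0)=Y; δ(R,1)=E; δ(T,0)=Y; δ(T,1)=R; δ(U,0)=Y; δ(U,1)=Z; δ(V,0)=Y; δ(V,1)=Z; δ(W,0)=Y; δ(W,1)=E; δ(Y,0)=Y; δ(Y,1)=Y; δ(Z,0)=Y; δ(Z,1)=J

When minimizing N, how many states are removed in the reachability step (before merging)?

No path from U leads to B, I, T; the other 10 states are all reachable.

3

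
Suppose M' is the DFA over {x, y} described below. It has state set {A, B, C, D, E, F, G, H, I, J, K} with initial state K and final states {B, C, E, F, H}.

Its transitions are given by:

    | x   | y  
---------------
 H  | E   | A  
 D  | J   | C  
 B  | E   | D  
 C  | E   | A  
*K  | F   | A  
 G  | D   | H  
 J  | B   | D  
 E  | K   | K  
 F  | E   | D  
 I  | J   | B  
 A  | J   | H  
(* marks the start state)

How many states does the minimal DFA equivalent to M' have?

4

First remove the unreachable states {G,I}; 9 states remain.
P0 = {B,C,E,F,H} | {A,D,J,K}.
Split {B,C,E,F,H} by δ(·,x) → {B,C,F,H} and {E}.
On input x, block {A,D,J,K} splits into {A,D} and {J,K}.
No further refinement is possible. Final partition (4 blocks): {B,C,F,H} | {A,D} | {E} | {J,K}.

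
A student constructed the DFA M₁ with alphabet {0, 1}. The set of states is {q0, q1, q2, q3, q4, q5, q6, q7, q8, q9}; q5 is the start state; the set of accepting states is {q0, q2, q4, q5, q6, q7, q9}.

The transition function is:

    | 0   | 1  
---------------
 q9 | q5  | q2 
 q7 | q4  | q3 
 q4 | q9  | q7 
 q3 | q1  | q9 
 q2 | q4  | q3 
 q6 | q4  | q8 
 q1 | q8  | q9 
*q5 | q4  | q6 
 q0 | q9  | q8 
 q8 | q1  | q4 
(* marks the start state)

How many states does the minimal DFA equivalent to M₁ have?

States {q0} cannot be reached from the start state, so discard them.
P0 = {q2,q4,q5,q6,q7,q9} | {q1,q3,q8}.
On input 1, block {q2,q4,q5,q6,q7,q9} splits into {q2,q6,q7} and {q4,q5,q9}.
Stable partition: {q2,q6,q7} | {q1,q3,q8} | {q4,q5,q9} — 3 equivalence classes.

3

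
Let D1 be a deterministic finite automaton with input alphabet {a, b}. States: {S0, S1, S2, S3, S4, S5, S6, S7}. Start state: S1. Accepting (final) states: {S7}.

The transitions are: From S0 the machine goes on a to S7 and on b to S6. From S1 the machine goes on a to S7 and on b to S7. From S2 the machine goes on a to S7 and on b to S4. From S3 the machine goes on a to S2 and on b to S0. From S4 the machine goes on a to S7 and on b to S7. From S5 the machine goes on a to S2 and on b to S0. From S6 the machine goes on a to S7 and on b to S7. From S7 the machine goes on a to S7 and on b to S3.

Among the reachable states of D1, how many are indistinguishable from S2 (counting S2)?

First remove the unreachable states {S5}; 7 states remain.
Start with accepting vs non-accepting: {S7} | {S0,S1,S2,S3,S4,S6}.
Refine {S0,S1,S2,S3,S4,S6} on symbol a: members go to different blocks, giving {S0,S1,S2,S4,S6} and {S3}.
Refine {S0,S1,S2,S4,S6} on symbol b: members go to different blocks, giving {S1,S4,S6} and {S0,S2}.
No further refinement is possible. Final partition (4 blocks): {S7} | {S1,S4,S6} | {S3} | {S0,S2}.
State S2 belongs to the block {S0,S2}, which has 2 states.

2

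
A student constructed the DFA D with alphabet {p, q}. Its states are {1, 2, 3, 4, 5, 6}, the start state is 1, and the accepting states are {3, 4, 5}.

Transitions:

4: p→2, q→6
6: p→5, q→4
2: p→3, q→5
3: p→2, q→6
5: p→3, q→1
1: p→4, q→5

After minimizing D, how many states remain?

4

All states are reachable from the start state.
Start with accepting vs non-accepting: {3,4,5} | {1,2,6}.
Split {3,4,5} by δ(·,p) → {3,4} and {5}.
Split {1,2,6} by δ(·,p) → {1,2} and {6}.
Stable partition: {3,4} | {1,2} | {5} | {6} — 4 equivalence classes.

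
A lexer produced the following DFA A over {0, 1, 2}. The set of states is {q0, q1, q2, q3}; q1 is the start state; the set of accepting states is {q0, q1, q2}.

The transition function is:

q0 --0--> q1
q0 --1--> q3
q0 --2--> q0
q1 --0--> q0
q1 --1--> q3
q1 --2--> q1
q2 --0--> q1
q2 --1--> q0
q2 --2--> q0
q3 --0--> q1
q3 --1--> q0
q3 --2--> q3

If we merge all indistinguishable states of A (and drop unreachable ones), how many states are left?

Reachable states from the start: {q0,q1,q3}. Unreachable: {q2} — drop them.
P0 = {q0,q1} | {q3}.
Stable partition: {q0,q1} | {q3} — 2 equivalence classes.

2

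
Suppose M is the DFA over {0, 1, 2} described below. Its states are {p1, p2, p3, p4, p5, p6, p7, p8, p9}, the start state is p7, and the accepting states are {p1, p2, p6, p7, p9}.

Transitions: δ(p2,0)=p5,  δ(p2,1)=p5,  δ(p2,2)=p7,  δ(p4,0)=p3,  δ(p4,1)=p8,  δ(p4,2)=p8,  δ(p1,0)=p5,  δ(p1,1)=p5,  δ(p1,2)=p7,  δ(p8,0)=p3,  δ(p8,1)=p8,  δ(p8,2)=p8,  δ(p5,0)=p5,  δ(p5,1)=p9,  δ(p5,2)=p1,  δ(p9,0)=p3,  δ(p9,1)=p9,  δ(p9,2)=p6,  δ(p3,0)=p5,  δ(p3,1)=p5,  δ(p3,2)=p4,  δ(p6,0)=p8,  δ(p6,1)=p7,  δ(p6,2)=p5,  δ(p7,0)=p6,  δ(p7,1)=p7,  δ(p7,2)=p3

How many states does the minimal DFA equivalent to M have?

States {p2} cannot be reached from the start state, so discard them.
Initial partition by acceptance: {p1,p6,p7,p9} | {p3,p4,p5,p8}.
Refine {p1,p6,p7,p9} on symbol 0: members go to different blocks, giving {p1,p6,p9} and {p7}.
On input 1, block {p1,p6,p9} splits into {p1} and {p6} and {p9}.
Refine {p3,p4,p5,p8} on symbol 1: members go to different blocks, giving {p3,p4,p8} and {p5}.
Refine {p3,p4,p8} on symbol 0: members go to different blocks, giving {p4,p8} and {p3}.
No further refinement is possible. Final partition (7 blocks): {p1} | {p4,p8} | {p7} | {p6} | {p9} | {p5} | {p3}.

7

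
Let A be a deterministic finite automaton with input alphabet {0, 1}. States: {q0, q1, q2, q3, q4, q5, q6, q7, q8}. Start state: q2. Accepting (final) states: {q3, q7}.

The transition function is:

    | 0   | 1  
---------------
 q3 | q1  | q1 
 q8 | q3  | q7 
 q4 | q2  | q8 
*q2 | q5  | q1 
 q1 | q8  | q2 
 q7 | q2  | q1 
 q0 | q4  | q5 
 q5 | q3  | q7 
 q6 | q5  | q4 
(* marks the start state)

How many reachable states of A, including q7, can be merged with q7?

2

States {q0,q4,q6} cannot be reached from the start state, so discard them.
P0 = {q3,q7} | {q1,q2,q5,q8}.
Refine {q1,q2,q5,q8} on symbol 0: members go to different blocks, giving {q1,q2} and {q5,q8}.
No further refinement is possible. Final partition (3 blocks): {q3,q7} | {q1,q2} | {q5,q8}.
State q7 belongs to the block {q3,q7}, which has 2 states.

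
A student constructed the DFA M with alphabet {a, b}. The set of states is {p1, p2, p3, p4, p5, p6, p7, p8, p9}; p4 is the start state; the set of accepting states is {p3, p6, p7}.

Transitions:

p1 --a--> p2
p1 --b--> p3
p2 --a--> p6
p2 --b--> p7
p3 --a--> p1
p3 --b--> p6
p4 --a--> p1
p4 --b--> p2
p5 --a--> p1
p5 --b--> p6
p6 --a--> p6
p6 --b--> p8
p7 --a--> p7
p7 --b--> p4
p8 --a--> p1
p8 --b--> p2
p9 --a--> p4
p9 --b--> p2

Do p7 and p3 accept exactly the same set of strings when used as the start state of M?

Reachable states from the start: {p1,p2,p3,p4,p6,p7,p8}. Unreachable: {p5,p9} — drop them.
Initial partition by acceptance: {p3,p6,p7} | {p1,p2,p4,p8}.
On input a, block {p3,p6,p7} splits into {p6,p7} and {p3}.
On input a, block {p1,p2,p4,p8} splits into {p1,p4,p8} and {p2}.
Split {p1,p4,p8} by δ(·,a) → {p4,p8} and {p1}.
No further refinement is possible. Final partition (5 blocks): {p6,p7} | {p4,p8} | {p3} | {p2} | {p1}.
p7 and p3 end up in different blocks, so they are distinguishable. For instance, the string 'a' is accepted from only p7.

No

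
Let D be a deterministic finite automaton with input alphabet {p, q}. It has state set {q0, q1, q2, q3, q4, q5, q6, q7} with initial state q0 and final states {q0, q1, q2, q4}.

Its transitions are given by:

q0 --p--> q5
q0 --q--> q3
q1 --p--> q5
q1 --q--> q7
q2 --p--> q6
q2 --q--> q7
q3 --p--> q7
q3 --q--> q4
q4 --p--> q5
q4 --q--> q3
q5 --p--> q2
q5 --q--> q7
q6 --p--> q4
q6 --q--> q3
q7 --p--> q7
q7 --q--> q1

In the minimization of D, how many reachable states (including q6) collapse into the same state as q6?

Every state is reachable, so we keep all 8.
Initial partition by acceptance: {q0,q1,q2,q4} | {q3,q5,q6,q7}.
On input p, block {q3,q5,q6,q7} splits into {q3,q7} and {q5,q6}.
No further refinement is possible. Final partition (3 blocks): {q0,q1,q2,q4} | {q3,q7} | {q5,q6}.
The equivalence class containing q6 is {q5,q6}, of size 2.

2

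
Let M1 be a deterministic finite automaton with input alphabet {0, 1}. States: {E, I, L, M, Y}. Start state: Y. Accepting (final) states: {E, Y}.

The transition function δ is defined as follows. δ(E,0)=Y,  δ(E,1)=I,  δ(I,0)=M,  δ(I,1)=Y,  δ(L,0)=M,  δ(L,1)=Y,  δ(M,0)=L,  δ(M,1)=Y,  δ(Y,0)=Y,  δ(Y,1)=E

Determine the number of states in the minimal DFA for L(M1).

3

All states are reachable from the start state.
Initial partition by acceptance: {E,Y} | {I,L,M}.
Split {E,Y} by δ(·,1) → {E} and {Y}.
Stable partition: {E} | {I,L,M} | {Y} — 3 equivalence classes.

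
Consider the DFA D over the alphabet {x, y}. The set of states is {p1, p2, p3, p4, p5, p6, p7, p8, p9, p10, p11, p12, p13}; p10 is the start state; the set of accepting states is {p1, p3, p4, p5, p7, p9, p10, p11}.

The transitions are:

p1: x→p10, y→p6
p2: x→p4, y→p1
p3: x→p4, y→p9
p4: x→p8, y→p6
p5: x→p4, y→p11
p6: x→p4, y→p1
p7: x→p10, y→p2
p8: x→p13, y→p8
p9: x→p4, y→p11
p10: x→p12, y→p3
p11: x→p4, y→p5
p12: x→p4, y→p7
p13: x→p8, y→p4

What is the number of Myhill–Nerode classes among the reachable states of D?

P0 = {p1,p3,p4,p5,p7,p9,p10,p11} | {p2,p6,p8,p12,p13}.
On input x, block {p1,p3,p4,p5,p7,p9,p10,p11} splits into {p1,p3,p5,p7,p9,p11} and {p4,p10}.
Split {p1,p3,p5,p7,p9,p11} by δ(·,y) → {p3,p5,p9,p11} and {p1,p7}.
On input x, block {p2,p6,p8,p12,p13} splits into {p2,p6,p12} and {p8,p13}.
Refine {p4,p10} on symbol x: members go to different blocks, giving {p4} and {p10}.
Refine {p8,p13} on symbol y: members go to different blocks, giving {p8} and {p13}.
No further refinement is possible. Final partition (7 blocks): {p3,p5,p9,p11} | {p2,p6,p12} | {p4} | {p1,p7} | {p8} | {p10} | {p13}.

7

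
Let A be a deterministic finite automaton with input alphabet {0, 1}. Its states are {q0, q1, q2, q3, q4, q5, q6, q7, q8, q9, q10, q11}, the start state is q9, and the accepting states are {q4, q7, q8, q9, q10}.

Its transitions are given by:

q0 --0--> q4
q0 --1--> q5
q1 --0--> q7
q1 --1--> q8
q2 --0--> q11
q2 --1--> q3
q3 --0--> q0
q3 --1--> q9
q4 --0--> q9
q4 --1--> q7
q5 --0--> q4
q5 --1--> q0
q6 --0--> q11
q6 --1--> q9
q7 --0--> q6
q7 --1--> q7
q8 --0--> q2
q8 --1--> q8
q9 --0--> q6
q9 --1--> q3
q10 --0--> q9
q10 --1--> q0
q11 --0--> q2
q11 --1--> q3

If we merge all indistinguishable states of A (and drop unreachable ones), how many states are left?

7

Reachable states from the start: {q0,q2,q3,q4,q5,q6,q7,q9,q11}. Unreachable: {q1,q8,q10} — drop them.
Start with accepting vs non-accepting: {q4,q7,q9} | {q0,q2,q3,q5,q6,q11}.
On input 0, block {q4,q7,q9} splits into {q7,q9} and {q4}.
Refine {q7,q9} on symbol 1: members go to different blocks, giving {q7} and {q9}.
On input 0, block {q0,q2,q3,q5,q6,q11} splits into {q2,q3,q6,q11} and {q0,q5}.
Split {q2,q3,q6,q11} by δ(·,0) → {q2,q6,q11} and {q3}.
Refine {q2,q6,q11} on symbol 1: members go to different blocks, giving {q2,q11} and {q6}.
Stable partition: {q7} | {q2,q11} | {q4} | {q9} | {q0,q5} | {q3} | {q6} — 7 equivalence classes.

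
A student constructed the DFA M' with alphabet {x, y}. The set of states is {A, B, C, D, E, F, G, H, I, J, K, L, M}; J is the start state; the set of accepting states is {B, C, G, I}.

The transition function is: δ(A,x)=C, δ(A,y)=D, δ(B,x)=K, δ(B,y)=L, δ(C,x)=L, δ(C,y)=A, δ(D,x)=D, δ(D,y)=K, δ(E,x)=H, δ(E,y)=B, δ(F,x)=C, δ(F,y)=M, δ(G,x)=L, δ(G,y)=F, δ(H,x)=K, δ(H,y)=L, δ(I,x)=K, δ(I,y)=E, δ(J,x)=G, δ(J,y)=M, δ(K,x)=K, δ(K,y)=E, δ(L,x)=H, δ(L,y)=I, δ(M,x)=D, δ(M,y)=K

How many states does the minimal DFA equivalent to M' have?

6

All states are reachable from the start state.
Start with accepting vs non-accepting: {B,C,G,I} | {A,D,E,F,H,J,K,L,M}.
Refine {A,D,E,F,H,J,K,L,M} on symbol x: members go to different blocks, giving {D,E,H,K,L,M} and {A,F,J}.
Split {B,C,G,I} by δ(·,y) → {B,I} and {C,G}.
Split {D,E,H,K,L,M} by δ(·,y) → {D,H,K,M} and {E,L}.
Refine {D,H,K,M} on symbol y: members go to different blocks, giving {D,M} and {H,K}.
The partition is now stable with 6 blocks: {B,I} | {D,M} | {A,F,J} | {C,G} | {E,L} | {H,K}.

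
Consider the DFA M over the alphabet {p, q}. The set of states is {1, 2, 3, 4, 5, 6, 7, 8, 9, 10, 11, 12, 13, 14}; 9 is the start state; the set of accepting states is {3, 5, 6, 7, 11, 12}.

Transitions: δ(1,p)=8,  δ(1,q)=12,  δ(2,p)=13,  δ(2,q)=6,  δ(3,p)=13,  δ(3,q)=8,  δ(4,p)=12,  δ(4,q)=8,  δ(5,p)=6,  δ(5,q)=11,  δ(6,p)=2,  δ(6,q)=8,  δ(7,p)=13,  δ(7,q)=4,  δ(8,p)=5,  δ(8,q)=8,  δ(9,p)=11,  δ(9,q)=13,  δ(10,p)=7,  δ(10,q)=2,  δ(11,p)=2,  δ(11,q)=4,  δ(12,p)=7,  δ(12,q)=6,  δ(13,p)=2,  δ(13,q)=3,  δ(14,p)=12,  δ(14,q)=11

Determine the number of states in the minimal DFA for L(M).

5

Reachable states from the start: {2,3,4,5,6,7,8,9,11,12,13}. Unreachable: {1,10,14} — drop them.
Start with accepting vs non-accepting: {3,5,6,7,11,12} | {2,4,8,9,13}.
Split {3,5,6,7,11,12} by δ(·,p) → {3,6,7,11} and {5,12}.
Split {2,4,8,9,13} by δ(·,p) → {2,13} and {4,8} and {9}.
Stable partition: {3,6,7,11} | {2,13} | {5,12} | {4,8} | {9} — 5 equivalence classes.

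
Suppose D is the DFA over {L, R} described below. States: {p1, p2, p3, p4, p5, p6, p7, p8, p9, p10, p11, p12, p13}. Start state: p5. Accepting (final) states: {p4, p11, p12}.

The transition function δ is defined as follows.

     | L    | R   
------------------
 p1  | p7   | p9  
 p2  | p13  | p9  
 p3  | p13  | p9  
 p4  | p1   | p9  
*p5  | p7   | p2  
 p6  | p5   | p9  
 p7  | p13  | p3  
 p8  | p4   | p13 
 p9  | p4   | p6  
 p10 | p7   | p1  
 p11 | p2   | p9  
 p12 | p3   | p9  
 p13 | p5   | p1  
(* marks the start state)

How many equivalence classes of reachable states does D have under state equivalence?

4

States {p8,p10,p11,p12} cannot be reached from the start state, so discard them.
Initial partition by acceptance: {p4} | {p1,p2,p3,p5,p6,p7,p9,p13}.
Split {p1,p2,p3,p5,p6,p7,p9,p13} by δ(·,L) → {p1,p2,p3,p5,p6,p7,p13} and {p9}.
Split {p1,p2,p3,p5,p6,p7,p13} by δ(·,R) → {p1,p2,p3,p6} and {p5,p7,p13}.
Stable partition: {p4} | {p1,p2,p3,p6} | {p9} | {p5,p7,p13} — 4 equivalence classes.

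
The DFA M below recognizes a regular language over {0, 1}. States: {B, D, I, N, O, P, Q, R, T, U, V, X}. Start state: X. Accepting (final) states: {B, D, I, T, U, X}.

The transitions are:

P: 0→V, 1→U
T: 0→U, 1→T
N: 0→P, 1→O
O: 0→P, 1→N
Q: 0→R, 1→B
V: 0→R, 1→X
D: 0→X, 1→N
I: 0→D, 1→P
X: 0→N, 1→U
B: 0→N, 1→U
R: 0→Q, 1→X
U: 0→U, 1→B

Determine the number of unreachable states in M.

Starting at X and following transitions, the reachable set is {B, N, O, P, Q, R, U, V, X}. That leaves D, I, T unreachable — 3 in total.

3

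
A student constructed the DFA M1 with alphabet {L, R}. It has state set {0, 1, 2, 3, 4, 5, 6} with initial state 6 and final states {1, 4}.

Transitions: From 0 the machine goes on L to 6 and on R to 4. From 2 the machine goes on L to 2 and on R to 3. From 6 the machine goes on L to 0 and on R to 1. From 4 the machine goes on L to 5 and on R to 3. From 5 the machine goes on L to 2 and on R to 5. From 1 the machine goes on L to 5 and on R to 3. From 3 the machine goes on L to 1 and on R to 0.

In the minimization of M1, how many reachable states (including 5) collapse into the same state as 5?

1

Every state is reachable, so we keep all 7.
Start with accepting vs non-accepting: {1,4} | {0,2,3,5,6}.
Refine {0,2,3,5,6} on symbol L: members go to different blocks, giving {0,2,5,6} and {3}.
On input R, block {0,2,5,6} splits into {0,6} and {2} and {5}.
Stable partition: {1,4} | {0,6} | {3} | {2} | {5} — 5 equivalence classes.
The equivalence class containing 5 is {5}, of size 1.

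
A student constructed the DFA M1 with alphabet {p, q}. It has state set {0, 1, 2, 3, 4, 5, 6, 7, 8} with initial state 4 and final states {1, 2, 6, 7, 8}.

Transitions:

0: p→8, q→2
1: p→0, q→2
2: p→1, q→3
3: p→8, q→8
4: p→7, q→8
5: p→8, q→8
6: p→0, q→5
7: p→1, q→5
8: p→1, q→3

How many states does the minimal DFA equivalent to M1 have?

3

Reachable states from the start: {0,1,2,3,4,5,7,8}. Unreachable: {6} — drop them.
P0 = {1,2,7,8} | {0,3,4,5}.
Split {1,2,7,8} by δ(·,p) → {2,7,8} and {1}.
The partition is now stable with 3 blocks: {2,7,8} | {0,3,4,5} | {1}.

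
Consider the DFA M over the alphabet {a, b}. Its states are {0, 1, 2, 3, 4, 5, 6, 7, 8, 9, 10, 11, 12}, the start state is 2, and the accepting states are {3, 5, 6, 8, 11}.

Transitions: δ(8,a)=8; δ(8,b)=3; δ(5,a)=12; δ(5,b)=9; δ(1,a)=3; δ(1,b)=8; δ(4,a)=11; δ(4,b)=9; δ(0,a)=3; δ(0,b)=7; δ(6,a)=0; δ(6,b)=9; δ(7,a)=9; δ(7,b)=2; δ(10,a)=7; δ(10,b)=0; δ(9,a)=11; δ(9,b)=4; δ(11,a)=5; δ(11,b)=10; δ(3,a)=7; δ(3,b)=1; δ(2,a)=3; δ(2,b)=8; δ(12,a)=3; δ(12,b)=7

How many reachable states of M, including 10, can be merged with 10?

States {6} cannot be reached from the start state, so discard them.
P0 = {3,5,8,11} | {0,1,2,4,7,9,10,12}.
On input a, block {3,5,8,11} splits into {3,5} and {8,11}.
On input a, block {0,1,2,4,7,9,10,12} splits into {0,1,2,12} and {4,9} and {7,10}.
Refine {3,5} on symbol a: members go to different blocks, giving {3} and {5}.
On input b, block {0,1,2,12} splits into {0,12} and {1,2}.
Split {8,11} by δ(·,a) → {8} and {11}.
On input a, block {7,10} splits into {7} and {10}.
Stable partition: {3} | {0,12} | {8} | {4,9} | {7} | {5} | {1,2} | {11} | {10} — 9 equivalence classes.
State 10 belongs to the block {10}, which has 1 states.

1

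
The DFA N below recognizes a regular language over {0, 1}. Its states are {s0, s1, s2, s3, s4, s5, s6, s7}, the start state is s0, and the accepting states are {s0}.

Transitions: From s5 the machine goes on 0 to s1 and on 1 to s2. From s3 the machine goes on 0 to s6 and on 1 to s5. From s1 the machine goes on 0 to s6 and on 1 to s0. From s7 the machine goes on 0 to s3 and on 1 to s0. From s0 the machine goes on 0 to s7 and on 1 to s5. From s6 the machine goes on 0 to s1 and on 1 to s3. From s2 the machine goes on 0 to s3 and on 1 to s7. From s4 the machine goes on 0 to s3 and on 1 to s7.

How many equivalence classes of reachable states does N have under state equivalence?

7

Reachable states from the start: {s0,s1,s2,s3,s5,s6,s7}. Unreachable: {s4} — drop them.
Initial partition by acceptance: {s0} | {s1,s2,s3,s5,s6,s7}.
Refine {s1,s2,s3,s5,s6,s7} on symbol 1: members go to different blocks, giving {s2,s3,s5,s6} and {s1,s7}.
Refine {s2,s3,s5,s6} on symbol 0: members go to different blocks, giving {s2,s3} and {s5,s6}.
On input 0, block {s2,s3} splits into {s2} and {s3}.
On input 0, block {s1,s7} splits into {s1} and {s7}.
Refine {s5,s6} on symbol 1: members go to different blocks, giving {s5} and {s6}.
No further refinement is possible. Final partition (7 blocks): {s0} | {s2} | {s1} | {s5} | {s3} | {s7} | {s6}.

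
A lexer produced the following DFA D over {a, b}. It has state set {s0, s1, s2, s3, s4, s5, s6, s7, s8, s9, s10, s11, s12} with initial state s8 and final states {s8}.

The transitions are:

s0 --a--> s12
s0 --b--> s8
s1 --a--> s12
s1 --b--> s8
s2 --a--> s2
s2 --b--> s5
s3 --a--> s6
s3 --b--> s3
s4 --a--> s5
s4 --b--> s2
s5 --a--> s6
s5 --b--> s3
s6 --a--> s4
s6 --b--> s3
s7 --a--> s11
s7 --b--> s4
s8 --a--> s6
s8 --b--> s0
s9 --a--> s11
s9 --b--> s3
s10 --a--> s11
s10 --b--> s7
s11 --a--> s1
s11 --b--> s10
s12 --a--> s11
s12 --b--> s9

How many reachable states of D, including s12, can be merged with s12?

Initial partition by acceptance: {s8} | {s0,s1,s2,s3,s4,s5,s6,s7,s9,s10,s11,s12}.
Refine {s0,s1,s2,s3,s4,s5,s6,s7,s9,s10,s11,s12} on symbol b: members go to different blocks, giving {s2,s3,s4,s5,s6,s7,s9,s10,s11,s12} and {s0,s1}.
Split {s2,s3,s4,s5,s6,s7,s9,s10,s11,s12} by δ(·,a) → {s2,s3,s4,s5,s6,s7,s9,s10,s12} and {s11}.
Refine {s2,s3,s4,s5,s6,s7,s9,s10,s12} on symbol a: members go to different blocks, giving {s2,s3,s4,s5,s6} and {s7,s9,s10,s12}.
On input b, block {s7,s9,s10,s12} splits into {s7,s9} and {s10,s12}.
Stable partition: {s8} | {s2,s3,s4,s5,s6} | {s0,s1} | {s11} | {s7,s9} | {s10,s12} — 6 equivalence classes.
State s12 belongs to the block {s10,s12}, which has 2 states.

2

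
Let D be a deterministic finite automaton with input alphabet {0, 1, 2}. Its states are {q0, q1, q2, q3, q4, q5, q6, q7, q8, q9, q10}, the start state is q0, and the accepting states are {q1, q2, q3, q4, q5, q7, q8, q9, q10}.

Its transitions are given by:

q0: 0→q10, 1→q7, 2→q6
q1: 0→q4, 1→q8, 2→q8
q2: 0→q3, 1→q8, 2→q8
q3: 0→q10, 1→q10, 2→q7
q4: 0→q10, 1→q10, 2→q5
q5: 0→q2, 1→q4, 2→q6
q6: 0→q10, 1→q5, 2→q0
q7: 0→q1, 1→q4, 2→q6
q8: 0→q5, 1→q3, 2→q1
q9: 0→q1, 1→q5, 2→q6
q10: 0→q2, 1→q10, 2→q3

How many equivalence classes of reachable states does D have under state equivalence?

Reachable states from the start: {q0,q1,q2,q3,q4,q5,q6,q7,q8,q10}. Unreachable: {q9} — drop them.
P0 = {q1,q2,q3,q4,q5,q7,q8,q10} | {q0,q6}.
Refine {q1,q2,q3,q4,q5,q7,q8,q10} on symbol 2: members go to different blocks, giving {q1,q2,q3,q4,q8,q10} and {q5,q7}.
Split {q1,q2,q3,q4,q8,q10} by δ(·,0) → {q1,q2,q3,q4,q10} and {q8}.
On input 1, block {q1,q2,q3,q4,q10} splits into {q3,q4,q10} and {q1,q2}.
Split {q3,q4,q10} by δ(·,0) → {q3,q4} and {q10}.
No further refinement is possible. Final partition (6 blocks): {q3,q4} | {q0,q6} | {q5,q7} | {q8} | {q1,q2} | {q10}.

6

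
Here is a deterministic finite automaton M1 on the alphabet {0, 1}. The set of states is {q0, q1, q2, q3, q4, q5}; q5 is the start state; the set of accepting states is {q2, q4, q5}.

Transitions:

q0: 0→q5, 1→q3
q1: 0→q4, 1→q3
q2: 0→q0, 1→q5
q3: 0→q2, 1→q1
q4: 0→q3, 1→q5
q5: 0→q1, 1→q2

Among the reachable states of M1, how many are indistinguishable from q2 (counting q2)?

All states are reachable from the start state.
Initial partition by acceptance: {q2,q4,q5} | {q0,q1,q3}.
The partition is now stable with 2 blocks: {q2,q4,q5} | {q0,q1,q3}.
The equivalence class containing q2 is {q2,q4,q5}, of size 3.

3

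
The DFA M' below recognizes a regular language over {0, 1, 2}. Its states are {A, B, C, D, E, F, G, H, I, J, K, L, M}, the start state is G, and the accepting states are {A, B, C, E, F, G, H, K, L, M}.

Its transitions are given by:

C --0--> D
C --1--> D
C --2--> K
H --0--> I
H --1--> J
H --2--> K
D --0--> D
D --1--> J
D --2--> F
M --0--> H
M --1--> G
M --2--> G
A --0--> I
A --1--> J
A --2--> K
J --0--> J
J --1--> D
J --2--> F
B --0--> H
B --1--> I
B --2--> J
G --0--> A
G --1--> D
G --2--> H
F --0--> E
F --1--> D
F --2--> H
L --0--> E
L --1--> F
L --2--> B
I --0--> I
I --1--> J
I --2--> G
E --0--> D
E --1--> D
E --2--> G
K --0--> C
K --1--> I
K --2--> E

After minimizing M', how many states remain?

3

Reachable states from the start: {A,C,D,E,F,G,H,I,J,K}. Unreachable: {B,L,M} — drop them.
P0 = {A,C,E,F,G,H,K} | {D,I,J}.
Refine {A,C,E,F,G,H,K} on symbol 0: members go to different blocks, giving {A,C,E,H} and {F,G,K}.
Stable partition: {A,C,E,H} | {D,I,J} | {F,G,K} — 3 equivalence classes.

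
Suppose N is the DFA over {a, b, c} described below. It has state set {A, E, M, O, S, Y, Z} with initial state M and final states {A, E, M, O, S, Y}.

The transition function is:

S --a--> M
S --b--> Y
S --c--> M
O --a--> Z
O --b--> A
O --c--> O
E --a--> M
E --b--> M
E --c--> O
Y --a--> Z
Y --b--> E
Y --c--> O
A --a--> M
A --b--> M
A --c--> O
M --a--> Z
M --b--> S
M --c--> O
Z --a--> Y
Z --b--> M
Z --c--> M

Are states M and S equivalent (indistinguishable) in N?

Start with accepting vs non-accepting: {A,E,M,O,S,Y} | {Z}.
Refine {A,E,M,O,S,Y} on symbol a: members go to different blocks, giving {M,O,Y} and {A,E,S}.
The partition is now stable with 3 blocks: {M,O,Y} | {Z} | {A,E,S}.
M and S end up in different blocks, so they are distinguishable. For instance, the string 'a' is accepted from only S.

No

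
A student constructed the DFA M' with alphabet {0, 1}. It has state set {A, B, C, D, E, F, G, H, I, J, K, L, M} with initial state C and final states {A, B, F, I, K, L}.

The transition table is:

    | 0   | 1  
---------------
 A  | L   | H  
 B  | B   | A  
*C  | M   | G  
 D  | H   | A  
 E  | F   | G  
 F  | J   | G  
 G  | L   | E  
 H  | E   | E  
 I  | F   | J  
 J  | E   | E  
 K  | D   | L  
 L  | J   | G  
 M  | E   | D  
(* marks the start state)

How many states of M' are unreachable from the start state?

Starting at C and following transitions, the reachable set is {A, C, D, E, F, G, H, J, L, M}. That leaves B, I, K unreachable — 3 in total.

3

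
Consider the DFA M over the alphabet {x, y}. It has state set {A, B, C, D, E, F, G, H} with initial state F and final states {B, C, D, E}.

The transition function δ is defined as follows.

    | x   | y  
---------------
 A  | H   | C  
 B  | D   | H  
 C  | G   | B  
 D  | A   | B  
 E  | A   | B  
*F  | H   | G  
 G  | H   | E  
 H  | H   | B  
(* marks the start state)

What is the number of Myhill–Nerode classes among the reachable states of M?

5

P0 = {B,C,D,E} | {A,F,G,H}.
Split {B,C,D,E} by δ(·,x) → {C,D,E} and {B}.
Refine {A,F,G,H} on symbol y: members go to different blocks, giving {A,G} and {F} and {H}.
Stable partition: {C,D,E} | {A,G} | {B} | {F} | {H} — 5 equivalence classes.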